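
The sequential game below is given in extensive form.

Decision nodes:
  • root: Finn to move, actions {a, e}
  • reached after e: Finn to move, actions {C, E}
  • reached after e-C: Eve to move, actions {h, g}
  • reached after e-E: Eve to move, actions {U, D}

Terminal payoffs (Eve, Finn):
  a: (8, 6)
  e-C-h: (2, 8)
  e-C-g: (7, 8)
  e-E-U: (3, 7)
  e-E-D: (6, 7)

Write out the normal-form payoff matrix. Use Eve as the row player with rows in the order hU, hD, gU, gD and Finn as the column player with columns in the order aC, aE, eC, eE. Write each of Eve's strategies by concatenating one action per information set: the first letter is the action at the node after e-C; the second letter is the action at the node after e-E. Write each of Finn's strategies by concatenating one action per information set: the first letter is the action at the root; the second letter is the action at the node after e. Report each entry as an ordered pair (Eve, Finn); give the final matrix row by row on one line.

           aC       aE       eC       eE
  hU    (8,6)    (8,6)    (2,8)    (3,7)
  hD    (8,6)    (8,6)    (2,8)    (6,7)
  gU    (8,6)    (8,6)    (7,8)    (3,7)
  gD    (8,6)    (8,6)    (7,8)    (6,7)

hU: (8,6) (8,6) (2,8) (3,7) | hD: (8,6) (8,6) (2,8) (6,7) | gU: (8,6) (8,6) (7,8) (3,7) | gD: (8,6) (8,6) (7,8) (6,7)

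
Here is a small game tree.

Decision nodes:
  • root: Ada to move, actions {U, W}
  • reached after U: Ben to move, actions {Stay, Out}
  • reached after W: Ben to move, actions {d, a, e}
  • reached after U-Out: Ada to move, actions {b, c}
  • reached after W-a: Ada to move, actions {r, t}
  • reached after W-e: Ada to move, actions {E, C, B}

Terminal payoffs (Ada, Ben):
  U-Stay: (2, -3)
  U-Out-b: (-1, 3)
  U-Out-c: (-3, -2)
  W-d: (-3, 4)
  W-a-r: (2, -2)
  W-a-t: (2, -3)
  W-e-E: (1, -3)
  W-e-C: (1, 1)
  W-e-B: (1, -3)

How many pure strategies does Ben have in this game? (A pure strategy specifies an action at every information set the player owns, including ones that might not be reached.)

6

Ben owns the node after U with actions {Stay, Out} — two choices.
Ben owns the node after W with actions {d, a, e} — three choices.
A pure strategy fixes one action at each information set independently, so the count is the product 2 × 3 = 6.
(For reference, Ada has 24 pure strategies, giving a 6×24 normal-form matrix.)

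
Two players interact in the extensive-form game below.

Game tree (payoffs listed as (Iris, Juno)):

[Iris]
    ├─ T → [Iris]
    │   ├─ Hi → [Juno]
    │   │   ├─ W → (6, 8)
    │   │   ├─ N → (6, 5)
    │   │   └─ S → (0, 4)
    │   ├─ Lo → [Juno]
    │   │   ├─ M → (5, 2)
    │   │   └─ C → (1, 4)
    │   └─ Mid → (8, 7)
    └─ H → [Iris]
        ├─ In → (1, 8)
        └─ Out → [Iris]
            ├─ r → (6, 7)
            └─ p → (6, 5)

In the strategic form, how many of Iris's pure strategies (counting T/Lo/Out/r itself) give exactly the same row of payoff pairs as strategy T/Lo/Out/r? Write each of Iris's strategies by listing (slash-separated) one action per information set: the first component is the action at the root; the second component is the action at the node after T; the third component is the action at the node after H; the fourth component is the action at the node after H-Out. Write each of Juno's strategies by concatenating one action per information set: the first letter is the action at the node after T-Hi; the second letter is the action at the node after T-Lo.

Row for T/Lo/Out/r (columns WM, WC, NM, NC, SM, SC): (5,2) (1,4) (5,2) (1,4) (5,2) (1,4).
Under T/Lo/Out/r, Iris's choice at the node after H and at the node after H-Out can never be reached regardless of what Juno does, so varying those choices leaves every outcome unchanged.
Holding the reachable choices fixed and varying the unreachable ones freely already gives 2 × 2 = 4 equivalent strategies.
No other strategy reproduces this row, so those 4 are the full class: T/Lo/In/r, T/Lo/In/p, T/Lo/Out/r, T/Lo/Out/p.

4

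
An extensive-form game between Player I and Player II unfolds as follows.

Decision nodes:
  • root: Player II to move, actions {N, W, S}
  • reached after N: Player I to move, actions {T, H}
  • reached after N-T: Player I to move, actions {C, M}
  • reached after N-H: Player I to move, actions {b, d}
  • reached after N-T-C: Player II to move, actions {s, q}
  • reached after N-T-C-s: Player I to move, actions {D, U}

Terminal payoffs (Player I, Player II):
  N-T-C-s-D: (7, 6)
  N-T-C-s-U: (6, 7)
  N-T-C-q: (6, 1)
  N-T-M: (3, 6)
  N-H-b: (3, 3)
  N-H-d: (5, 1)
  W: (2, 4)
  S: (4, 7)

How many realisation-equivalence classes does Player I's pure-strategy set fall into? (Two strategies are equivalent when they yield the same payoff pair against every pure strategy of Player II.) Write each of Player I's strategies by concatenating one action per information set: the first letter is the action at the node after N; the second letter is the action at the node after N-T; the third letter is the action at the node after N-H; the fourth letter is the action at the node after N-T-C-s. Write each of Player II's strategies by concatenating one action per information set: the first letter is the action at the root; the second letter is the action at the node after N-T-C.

Player I has 16 pure strategies: TCbD, TCbU, TCdD, TCdU, TMbD, TMbU, TMdD, TMdU, HCbD, HCbU, HCdD, HCdU, HMbD, HMbU, HMdD, HMdU. Columns: Ns, Nq, Ws, Wq, Ss, Sq.
{TCbD, TCdD} → row (7,6) (6,1) (2,4) (2,4) (4,7) (4,7)
{TCbU, TCdU} → row (6,7) (6,1) (2,4) (2,4) (4,7) (4,7)
{TMbD, TMbU, TMdD, TMdU} → row (3,6) (3,6) (2,4) (2,4) (4,7) (4,7)
{HCbD, HCbU, HMbD, HMbU} → row (3,3) (3,3) (2,4) (2,4) (4,7) (4,7)
{HCdD, HCdU, HMdD, HMdU} → row (5,1) (5,1) (2,4) (2,4) (4,7) (4,7)
That's 5 distinct rows out of 16 strategies.

5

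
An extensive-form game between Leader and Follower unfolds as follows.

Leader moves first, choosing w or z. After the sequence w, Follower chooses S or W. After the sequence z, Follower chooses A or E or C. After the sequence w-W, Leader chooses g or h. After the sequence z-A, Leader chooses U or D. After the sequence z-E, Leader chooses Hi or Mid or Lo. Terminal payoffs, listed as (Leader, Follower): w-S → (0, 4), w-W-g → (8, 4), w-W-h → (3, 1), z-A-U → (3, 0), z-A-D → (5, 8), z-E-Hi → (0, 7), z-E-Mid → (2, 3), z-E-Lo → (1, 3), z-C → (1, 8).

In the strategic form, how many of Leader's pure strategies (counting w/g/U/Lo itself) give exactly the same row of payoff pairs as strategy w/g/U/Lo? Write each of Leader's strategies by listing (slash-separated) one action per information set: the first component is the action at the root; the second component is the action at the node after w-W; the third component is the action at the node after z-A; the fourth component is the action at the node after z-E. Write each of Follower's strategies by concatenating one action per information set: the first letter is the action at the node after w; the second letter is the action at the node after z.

Row for w/g/U/Lo (columns SA, SE, SC, WA, WE, WC): (0,4) (0,4) (0,4) (8,4) (8,4) (8,4).
Under w/g/U/Lo, Leader's choice at the node after z-A and at the node after z-E can never be reached regardless of what Follower does, so varying those choices leaves every outcome unchanged.
Holding the reachable choices fixed and varying the unreachable ones freely already gives 2 × 3 = 6 equivalent strategies.
No other strategy reproduces this row, so those 6 are the full class: w/g/U/Hi, w/g/U/Mid, w/g/U/Lo, w/g/D/Hi, w/g/D/Mid, w/g/D/Lo.

6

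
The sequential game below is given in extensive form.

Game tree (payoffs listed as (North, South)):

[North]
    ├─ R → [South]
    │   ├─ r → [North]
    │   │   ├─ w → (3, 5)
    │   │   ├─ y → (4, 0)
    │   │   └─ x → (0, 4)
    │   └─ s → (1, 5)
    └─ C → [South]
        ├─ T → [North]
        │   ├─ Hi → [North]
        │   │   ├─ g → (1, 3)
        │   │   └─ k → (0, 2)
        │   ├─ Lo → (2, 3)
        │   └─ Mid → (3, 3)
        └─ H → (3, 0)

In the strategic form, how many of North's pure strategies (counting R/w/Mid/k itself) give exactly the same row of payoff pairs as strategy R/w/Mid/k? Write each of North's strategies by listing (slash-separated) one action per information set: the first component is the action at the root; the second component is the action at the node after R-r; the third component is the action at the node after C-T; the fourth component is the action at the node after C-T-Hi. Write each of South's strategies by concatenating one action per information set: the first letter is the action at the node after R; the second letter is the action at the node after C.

6

Row for R/w/Mid/k (columns rT, rH, sT, sH): (3,5) (3,5) (1,5) (1,5).
Under R/w/Mid/k, North's choice at the node after C-T and at the node after C-T-Hi can never be reached regardless of what South does, so varying those choices leaves every outcome unchanged.
Holding the reachable choices fixed and varying the unreachable ones freely already gives 3 × 2 = 6 equivalent strategies.
No other strategy reproduces this row, so those 6 are the full class: R/w/Hi/g, R/w/Hi/k, R/w/Lo/g, R/w/Lo/k, R/w/Mid/g, R/w/Mid/k.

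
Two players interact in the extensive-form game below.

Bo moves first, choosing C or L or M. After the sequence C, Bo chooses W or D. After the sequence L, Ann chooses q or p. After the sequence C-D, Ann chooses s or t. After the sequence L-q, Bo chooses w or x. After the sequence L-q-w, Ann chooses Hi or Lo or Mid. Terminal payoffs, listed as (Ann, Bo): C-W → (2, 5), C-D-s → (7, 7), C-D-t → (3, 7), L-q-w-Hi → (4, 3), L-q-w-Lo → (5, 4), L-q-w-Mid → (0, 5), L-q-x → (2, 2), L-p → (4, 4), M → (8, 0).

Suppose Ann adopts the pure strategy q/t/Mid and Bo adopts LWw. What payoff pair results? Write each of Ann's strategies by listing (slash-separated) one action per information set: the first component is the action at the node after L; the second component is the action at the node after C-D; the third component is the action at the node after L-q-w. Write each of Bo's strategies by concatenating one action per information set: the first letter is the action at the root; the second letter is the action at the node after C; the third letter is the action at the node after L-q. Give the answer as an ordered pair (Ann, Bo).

(0, 5)

Trace the play path from the root:
  Bo plays L
  Ann plays q at [L]
  Bo plays w at [L-q]
  Ann plays Mid at [L-q-w]
→ terminal payoff (0, 5).
(Ann's choice at the node after C-D is never reached on this path, so it doesn't affect the outcome.)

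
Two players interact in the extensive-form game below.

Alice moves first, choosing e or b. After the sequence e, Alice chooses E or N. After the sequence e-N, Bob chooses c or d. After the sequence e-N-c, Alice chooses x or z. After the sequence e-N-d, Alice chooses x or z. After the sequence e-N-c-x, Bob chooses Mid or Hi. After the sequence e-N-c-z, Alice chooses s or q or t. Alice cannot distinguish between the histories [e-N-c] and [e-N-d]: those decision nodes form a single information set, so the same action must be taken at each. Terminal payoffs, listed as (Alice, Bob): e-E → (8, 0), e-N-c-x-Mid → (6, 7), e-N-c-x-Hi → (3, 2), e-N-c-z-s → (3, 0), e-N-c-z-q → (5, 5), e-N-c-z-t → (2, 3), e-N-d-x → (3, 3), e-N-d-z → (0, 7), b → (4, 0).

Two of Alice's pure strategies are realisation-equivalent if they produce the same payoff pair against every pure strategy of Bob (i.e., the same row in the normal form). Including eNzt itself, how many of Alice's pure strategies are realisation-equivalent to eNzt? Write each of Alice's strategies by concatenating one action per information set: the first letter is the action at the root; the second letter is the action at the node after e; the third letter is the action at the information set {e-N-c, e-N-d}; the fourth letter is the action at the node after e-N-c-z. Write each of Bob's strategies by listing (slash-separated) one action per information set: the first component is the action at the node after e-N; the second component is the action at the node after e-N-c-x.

1

Row for eNzt (columns c/Mid, c/Hi, d/Mid, d/Hi): (2,3) (2,3) (0,7) (0,7).
Every one of Alice's information sets is on the play path for some reply by Bob when Alice follows eNzt.
Changing the action at any of them therefore changes at least one column, so only eNzt itself gives this row.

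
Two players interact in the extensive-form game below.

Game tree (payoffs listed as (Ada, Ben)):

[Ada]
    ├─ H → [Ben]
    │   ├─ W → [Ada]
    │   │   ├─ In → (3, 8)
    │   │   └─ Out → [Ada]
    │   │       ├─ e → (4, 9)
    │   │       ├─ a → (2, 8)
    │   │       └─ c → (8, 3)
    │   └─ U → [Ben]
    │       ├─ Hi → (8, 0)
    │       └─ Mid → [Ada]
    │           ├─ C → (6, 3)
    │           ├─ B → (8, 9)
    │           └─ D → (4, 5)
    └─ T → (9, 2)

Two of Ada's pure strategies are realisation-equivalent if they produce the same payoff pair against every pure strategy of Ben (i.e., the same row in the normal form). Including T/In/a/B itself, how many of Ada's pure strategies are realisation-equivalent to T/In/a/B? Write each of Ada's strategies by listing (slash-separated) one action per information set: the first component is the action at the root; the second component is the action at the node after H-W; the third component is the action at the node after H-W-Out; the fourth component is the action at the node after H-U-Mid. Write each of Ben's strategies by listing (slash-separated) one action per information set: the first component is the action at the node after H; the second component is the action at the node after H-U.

18

Row for T/In/a/B (columns W/Hi, W/Mid, U/Hi, U/Mid): (9,2) (9,2) (9,2) (9,2).
Under T/In/a/B, Ada's choice at the node after H-W and at the node after H-W-Out and at the node after H-U-Mid can never be reached regardless of what Ben does, so varying those choices leaves every outcome unchanged.
Holding the reachable choices fixed and varying the unreachable ones freely already gives 2 × 3 × 3 = 18 equivalent strategies.
No other strategy reproduces this row, so those 18 are the full class: T/In/e/C, T/In/e/B, T/In/e/D, T/In/a/C, T/In/a/B, T/In/a/D, T/In/c/C, T/In/c/B, T/In/c/D, T/Out/e/C, T/Out/e/B, T/Out/e/D, T/Out/a/C, T/Out/a/B, T/Out/a/D, T/Out/c/C, T/Out/c/B, T/Out/c/D.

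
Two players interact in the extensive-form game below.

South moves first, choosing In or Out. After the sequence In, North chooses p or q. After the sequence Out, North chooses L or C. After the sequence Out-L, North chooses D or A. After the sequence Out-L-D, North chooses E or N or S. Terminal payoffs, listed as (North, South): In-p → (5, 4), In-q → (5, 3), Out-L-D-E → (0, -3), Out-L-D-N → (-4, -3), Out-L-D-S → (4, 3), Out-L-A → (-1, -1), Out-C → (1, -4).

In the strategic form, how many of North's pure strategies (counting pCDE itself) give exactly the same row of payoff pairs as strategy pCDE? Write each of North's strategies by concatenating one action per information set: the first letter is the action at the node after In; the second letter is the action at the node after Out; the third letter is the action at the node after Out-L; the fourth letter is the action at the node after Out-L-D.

Row for pCDE (columns In, Out): (5,4) (1,-4).
Under pCDE, North's choice at the node after Out-L and at the node after Out-L-D can never be reached regardless of what South does, so varying those choices leaves every outcome unchanged.
Holding the reachable choices fixed and varying the unreachable ones freely already gives 2 × 3 = 6 equivalent strategies.
No other strategy reproduces this row, so those 6 are the full class: pCDE, pCDN, pCDS, pCAE, pCAN, pCAS.

6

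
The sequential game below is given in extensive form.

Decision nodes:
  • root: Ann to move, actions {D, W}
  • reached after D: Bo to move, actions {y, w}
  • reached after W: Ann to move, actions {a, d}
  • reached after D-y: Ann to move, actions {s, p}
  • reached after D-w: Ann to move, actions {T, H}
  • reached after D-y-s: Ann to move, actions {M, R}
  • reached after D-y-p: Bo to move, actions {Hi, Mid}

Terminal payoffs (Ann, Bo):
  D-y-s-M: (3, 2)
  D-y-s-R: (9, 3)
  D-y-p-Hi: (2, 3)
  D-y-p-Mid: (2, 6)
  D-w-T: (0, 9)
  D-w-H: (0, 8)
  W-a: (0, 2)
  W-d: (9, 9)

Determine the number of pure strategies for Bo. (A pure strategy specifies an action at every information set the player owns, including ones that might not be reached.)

4

Bo owns the node after D with actions {y, w} — two choices.
Bo owns the node after D-y-p with actions {Hi, Mid} — two choices.
A pure strategy fixes one action at each information set independently, so the count is the product 2 × 2 = 4.
(For reference, Ann has 32 pure strategies, giving a 4×32 normal-form matrix.)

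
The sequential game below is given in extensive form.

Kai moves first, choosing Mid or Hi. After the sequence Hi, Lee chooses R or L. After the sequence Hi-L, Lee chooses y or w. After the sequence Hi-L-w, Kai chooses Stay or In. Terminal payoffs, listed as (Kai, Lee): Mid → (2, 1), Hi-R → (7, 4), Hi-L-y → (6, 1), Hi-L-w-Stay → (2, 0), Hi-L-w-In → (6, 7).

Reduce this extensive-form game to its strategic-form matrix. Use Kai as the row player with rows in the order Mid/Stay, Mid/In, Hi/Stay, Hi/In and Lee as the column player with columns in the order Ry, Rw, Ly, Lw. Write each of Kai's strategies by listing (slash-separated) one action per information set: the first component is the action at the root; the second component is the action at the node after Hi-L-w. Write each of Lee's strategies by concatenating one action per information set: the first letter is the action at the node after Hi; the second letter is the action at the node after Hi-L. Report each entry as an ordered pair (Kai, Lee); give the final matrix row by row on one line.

Row Mid/Stay: Ry→(2,1), Rw→(2,1), Ly→(2,1), Lw→(2,1)
Row Mid/In: Ry→(2,1), Rw→(2,1), Ly→(2,1), Lw→(2,1)
Row Hi/Stay: Ry→(7,4), Rw→(7,4), Ly→(6,1), Lw→(2,0)
Row Hi/In: Ry→(7,4), Rw→(7,4), Ly→(6,1), Lw→(6,7)

Mid/Stay: (2,1) (2,1) (2,1) (2,1) | Mid/In: (2,1) (2,1) (2,1) (2,1) | Hi/Stay: (7,4) (7,4) (6,1) (2,0) | Hi/In: (7,4) (7,4) (6,1) (6,7)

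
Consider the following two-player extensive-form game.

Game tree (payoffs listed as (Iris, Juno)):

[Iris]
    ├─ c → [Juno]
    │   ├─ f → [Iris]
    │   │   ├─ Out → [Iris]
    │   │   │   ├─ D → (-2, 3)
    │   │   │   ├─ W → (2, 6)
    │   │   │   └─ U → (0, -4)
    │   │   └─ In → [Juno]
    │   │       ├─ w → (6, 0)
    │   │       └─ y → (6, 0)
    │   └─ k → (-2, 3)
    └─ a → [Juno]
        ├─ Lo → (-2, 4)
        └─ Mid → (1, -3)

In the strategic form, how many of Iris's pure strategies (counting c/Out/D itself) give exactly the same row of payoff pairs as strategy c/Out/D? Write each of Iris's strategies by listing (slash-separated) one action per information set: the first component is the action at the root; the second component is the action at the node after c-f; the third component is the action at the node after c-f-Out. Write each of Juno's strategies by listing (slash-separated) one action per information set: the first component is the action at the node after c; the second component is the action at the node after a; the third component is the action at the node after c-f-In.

Row for c/Out/D (columns f/Lo/w, f/Lo/y, f/Mid/w, f/Mid/y, k/Lo/w, k/Lo/y, k/Mid/w, k/Mid/y): (-2,3) (-2,3) (-2,3) (-2,3) (-2,3) (-2,3) (-2,3) (-2,3).
Every one of Iris's information sets is on the play path for some reply by Juno when Iris follows c/Out/D.
Changing the action at any of them therefore changes at least one column, so only c/Out/D itself gives this row.

1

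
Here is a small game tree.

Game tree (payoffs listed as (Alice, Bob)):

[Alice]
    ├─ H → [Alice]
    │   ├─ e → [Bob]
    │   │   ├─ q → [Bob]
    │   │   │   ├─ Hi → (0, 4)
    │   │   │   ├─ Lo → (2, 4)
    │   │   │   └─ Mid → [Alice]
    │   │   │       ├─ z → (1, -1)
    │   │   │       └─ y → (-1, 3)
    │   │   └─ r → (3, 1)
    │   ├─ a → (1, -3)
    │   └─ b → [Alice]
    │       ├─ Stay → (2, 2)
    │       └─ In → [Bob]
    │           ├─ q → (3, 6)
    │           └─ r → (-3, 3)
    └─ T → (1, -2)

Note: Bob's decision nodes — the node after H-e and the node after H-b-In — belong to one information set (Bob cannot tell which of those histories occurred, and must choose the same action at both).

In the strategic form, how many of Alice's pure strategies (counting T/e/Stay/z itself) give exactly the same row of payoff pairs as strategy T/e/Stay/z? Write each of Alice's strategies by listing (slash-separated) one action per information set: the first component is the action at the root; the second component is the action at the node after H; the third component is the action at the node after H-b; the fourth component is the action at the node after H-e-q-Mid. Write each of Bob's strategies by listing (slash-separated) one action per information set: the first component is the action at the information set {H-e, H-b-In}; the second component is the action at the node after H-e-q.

Row for T/e/Stay/z (columns q/Hi, q/Lo, q/Mid, r/Hi, r/Lo, r/Mid): (1,-2) (1,-2) (1,-2) (1,-2) (1,-2) (1,-2).
Under T/e/Stay/z, Alice's choice at the node after H and at the node after H-b and at the node after H-e-q-Mid can never be reached regardless of what Bob does, so varying those choices leaves every outcome unchanged.
Holding the reachable choices fixed and varying the unreachable ones freely already gives 3 × 2 × 2 = 12 equivalent strategies.
No other strategy reproduces this row, so those 12 are the full class: T/e/Stay/z, T/e/Stay/y, T/e/In/z, T/e/In/y, T/a/Stay/z, T/a/Stay/y, T/a/In/z, T/a/In/y, T/b/Stay/z, T/b/Stay/y, T/b/In/z, T/b/In/y.

12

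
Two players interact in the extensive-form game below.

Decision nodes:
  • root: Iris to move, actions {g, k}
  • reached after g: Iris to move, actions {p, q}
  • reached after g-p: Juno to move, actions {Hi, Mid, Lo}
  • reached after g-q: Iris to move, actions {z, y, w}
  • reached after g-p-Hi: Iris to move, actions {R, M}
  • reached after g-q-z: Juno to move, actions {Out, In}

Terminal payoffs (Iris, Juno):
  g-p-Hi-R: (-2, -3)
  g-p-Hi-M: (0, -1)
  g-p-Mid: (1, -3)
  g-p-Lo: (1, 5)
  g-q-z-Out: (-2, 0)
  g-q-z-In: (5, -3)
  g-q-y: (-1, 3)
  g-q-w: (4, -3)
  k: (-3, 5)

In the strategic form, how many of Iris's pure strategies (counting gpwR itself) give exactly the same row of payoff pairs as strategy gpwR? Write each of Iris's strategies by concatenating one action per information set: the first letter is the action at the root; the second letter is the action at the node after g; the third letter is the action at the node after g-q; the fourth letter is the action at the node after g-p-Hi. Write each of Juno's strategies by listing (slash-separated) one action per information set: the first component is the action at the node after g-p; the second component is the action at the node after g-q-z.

3

Row for gpwR (columns Hi/Out, Hi/In, Mid/Out, Mid/In, Lo/Out, Lo/In): (-2,-3) (-2,-3) (1,-3) (1,-3) (1,5) (1,5).
Under gpwR, Iris's choice at the node after g-q can never be reached regardless of what Juno does, so varying those choices leaves every outcome unchanged.
Holding the reachable choices fixed and varying the unreachable one freely already gives 3 equivalent strategies.
No other strategy reproduces this row, so those 3 are the full class: gpzR, gpyR, gpwR.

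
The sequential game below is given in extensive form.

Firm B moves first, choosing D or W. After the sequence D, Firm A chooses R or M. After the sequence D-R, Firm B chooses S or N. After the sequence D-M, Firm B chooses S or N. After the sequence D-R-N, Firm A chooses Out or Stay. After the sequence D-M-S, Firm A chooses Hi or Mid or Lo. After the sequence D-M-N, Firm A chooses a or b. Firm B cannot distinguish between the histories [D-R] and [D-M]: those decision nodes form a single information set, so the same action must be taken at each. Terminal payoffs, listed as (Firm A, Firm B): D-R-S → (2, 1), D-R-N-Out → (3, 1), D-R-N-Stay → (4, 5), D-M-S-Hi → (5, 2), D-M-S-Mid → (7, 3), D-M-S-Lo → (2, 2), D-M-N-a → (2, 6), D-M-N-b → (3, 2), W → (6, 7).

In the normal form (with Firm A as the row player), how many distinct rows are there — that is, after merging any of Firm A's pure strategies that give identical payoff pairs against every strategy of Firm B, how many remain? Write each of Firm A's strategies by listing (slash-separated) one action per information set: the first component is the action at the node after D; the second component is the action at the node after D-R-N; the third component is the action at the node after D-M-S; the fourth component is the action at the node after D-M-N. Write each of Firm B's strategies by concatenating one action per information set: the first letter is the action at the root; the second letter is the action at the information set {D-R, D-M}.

8

Firm A has 24 pure strategies: R/Out/Hi/a, R/Out/Hi/b, R/Out/Mid/a, R/Out/Mid/b, R/Out/Lo/a, R/Out/Lo/b, R/Stay/Hi/a, R/Stay/Hi/b, R/Stay/Mid/a, R/Stay/Mid/b, R/Stay/Lo/a, R/Stay/Lo/b, M/Out/Hi/a, M/Out/Hi/b, M/Out/Mid/a, M/Out/Mid/b, M/Out/Lo/a, M/Out/Lo/b, M/Stay/Hi/a, M/Stay/Hi/b, M/Stay/Mid/a, M/Stay/Mid/b, M/Stay/Lo/a, M/Stay/Lo/b. Columns: DS, DN, WS, WN.
{R/Out/Hi/a, R/Out/Hi/b, R/Out/Mid/a, R/Out/Mid/b, R/Out/Lo/a, R/Out/Lo/b} → row (2,1) (3,1) (6,7) (6,7)
{R/Stay/Hi/a, R/Stay/Hi/b, R/Stay/Mid/a, R/Stay/Mid/b, R/Stay/Lo/a, R/Stay/Lo/b} → row (2,1) (4,5) (6,7) (6,7)
{M/Out/Hi/a, M/Stay/Hi/a} → row (5,2) (2,6) (6,7) (6,7)
{M/Out/Hi/b, M/Stay/Hi/b} → row (5,2) (3,2) (6,7) (6,7)
{M/Out/Mid/a, M/Stay/Mid/a} → row (7,3) (2,6) (6,7) (6,7)
{M/Out/Mid/b, M/Stay/Mid/b} → row (7,3) (3,2) (6,7) (6,7)
{M/Out/Lo/a, M/Stay/Lo/a} → row (2,2) (2,6) (6,7) (6,7)
{M/Out/Lo/b, M/Stay/Lo/b} → row (2,2) (3,2) (6,7) (6,7)
That's 8 distinct rows out of 24 strategies.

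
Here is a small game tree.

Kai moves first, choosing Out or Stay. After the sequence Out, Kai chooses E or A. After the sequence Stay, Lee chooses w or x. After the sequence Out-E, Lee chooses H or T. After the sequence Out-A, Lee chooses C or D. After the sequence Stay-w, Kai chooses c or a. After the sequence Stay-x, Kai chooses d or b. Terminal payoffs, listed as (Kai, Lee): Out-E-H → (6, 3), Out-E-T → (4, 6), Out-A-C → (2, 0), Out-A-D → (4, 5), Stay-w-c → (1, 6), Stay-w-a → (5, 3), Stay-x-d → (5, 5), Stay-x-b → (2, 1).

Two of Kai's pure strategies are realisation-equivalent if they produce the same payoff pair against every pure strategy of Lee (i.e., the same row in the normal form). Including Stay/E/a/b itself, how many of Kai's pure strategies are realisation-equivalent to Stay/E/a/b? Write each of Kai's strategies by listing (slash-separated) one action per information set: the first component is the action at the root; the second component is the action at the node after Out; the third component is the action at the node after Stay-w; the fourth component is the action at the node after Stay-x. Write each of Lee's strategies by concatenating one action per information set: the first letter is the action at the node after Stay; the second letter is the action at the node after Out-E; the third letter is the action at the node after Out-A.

Row for Stay/E/a/b (columns wHC, wHD, wTC, wTD, xHC, xHD, xTC, xTD): (5,3) (5,3) (5,3) (5,3) (2,1) (2,1) (2,1) (2,1).
Under Stay/E/a/b, Kai's choice at the node after Out can never be reached regardless of what Lee does, so varying those choices leaves every outcome unchanged.
Holding the reachable choices fixed and varying the unreachable one freely already gives 2 equivalent strategies.
No other strategy reproduces this row, so those 2 are the full class: Stay/E/a/b, Stay/A/a/b.

2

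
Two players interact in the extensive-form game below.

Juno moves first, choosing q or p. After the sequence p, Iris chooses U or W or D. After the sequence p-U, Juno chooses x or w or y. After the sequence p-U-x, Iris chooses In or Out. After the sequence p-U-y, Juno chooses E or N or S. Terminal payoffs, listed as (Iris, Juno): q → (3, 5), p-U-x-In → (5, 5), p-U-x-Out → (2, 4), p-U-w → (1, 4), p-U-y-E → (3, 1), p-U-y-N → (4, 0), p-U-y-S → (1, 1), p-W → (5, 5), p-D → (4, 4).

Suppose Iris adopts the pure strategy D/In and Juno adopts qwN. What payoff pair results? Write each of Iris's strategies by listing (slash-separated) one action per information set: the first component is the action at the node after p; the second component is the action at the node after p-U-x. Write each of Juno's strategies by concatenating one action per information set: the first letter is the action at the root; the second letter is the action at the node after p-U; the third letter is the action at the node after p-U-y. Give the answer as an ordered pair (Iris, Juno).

Trace the play path from the root:
  Juno plays q
→ terminal payoff (3, 5).
(Iris's choice at the node after p is never reached on this path, so it doesn't affect the outcome.)

(3, 5)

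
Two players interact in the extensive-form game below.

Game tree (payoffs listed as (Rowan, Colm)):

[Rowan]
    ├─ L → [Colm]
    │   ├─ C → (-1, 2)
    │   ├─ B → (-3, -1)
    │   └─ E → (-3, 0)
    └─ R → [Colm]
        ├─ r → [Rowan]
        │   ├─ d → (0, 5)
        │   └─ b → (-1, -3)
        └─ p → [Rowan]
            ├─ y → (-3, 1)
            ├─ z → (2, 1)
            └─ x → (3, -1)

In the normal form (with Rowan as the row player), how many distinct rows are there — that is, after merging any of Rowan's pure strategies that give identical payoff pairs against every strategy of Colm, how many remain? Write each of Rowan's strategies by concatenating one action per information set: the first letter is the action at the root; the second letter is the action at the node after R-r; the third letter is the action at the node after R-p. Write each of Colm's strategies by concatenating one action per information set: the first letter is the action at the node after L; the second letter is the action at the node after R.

Rowan has 12 pure strategies: Ldy, Ldz, Ldx, Lby, Lbz, Lbx, Rdy, Rdz, Rdx, Rby, Rbz, Rbx. Columns: Cr, Cp, Br, Bp, Er, Ep.
{Ldy, Ldz, Ldx, Lby, Lbz, Lbx} → row (-1,2) (-1,2) (-3,-1) (-3,-1) (-3,0) (-3,0)
{Rdy} → row (0,5) (-3,1) (0,5) (-3,1) (0,5) (-3,1)
{Rdz} → row (0,5) (2,1) (0,5) (2,1) (0,5) (2,1)
{Rdx} → row (0,5) (3,-1) (0,5) (3,-1) (0,5) (3,-1)
{Rby} → row (-1,-3) (-3,1) (-1,-3) (-3,1) (-1,-3) (-3,1)
{Rbz} → row (-1,-3) (2,1) (-1,-3) (2,1) (-1,-3) (2,1)
{Rbx} → row (-1,-3) (3,-1) (-1,-3) (3,-1) (-1,-3) (3,-1)
That's 7 distinct rows out of 12 strategies.

7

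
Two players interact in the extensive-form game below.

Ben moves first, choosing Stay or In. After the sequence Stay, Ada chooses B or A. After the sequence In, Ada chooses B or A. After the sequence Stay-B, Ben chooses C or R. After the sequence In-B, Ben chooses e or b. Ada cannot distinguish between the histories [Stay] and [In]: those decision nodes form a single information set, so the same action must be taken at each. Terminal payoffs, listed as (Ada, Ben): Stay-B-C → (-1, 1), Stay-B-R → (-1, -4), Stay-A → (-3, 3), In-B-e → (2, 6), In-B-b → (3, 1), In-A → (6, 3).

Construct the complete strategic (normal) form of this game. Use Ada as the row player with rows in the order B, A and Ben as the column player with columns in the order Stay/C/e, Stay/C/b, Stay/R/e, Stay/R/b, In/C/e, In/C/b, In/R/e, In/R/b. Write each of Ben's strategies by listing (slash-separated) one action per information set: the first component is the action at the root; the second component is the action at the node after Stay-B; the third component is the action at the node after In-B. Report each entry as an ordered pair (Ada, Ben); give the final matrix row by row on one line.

B: (-1,1) (-1,1) (-1,-4) (-1,-4) (2,6) (3,1) (2,6) (3,1) | A: (-3,3) (-3,3) (-3,3) (-3,3) (6,3) (6,3) (6,3) (6,3)

Row B: Stay/C/e→(-1,1), Stay/C/b→(-1,1), Stay/R/e→(-1,-4), Stay/R/b→(-1,-4), In/C/e→(2,6), In/C/b→(3,1), In/R/e→(2,6), In/R/b→(3,1)
Row A: Stay/C/e→(-3,3), Stay/C/b→(-3,3), Stay/R/e→(-3,3), Stay/R/b→(-3,3), In/C/e→(6,3), In/C/b→(6,3), In/R/e→(6,3), In/R/b→(6,3)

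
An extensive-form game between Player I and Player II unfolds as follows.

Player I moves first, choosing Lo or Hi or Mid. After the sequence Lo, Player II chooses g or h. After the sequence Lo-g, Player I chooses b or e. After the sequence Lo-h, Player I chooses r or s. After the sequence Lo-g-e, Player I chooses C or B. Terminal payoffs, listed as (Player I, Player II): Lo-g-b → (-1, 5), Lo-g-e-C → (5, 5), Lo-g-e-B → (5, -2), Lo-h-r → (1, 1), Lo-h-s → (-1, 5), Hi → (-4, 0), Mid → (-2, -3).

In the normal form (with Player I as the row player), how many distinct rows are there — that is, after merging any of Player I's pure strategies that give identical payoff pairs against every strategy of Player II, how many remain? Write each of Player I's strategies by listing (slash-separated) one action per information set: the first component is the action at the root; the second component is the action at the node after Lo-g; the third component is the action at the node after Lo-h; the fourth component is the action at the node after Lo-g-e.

8

Player I has 24 pure strategies: Lo/b/r/C, Lo/b/r/B, Lo/b/s/C, Lo/b/s/B, Lo/e/r/C, Lo/e/r/B, Lo/e/s/C, Lo/e/s/B, Hi/b/r/C, Hi/b/r/B, Hi/b/s/C, Hi/b/s/B, Hi/e/r/C, Hi/e/r/B, Hi/e/s/C, Hi/e/s/B, Mid/b/r/C, Mid/b/r/B, Mid/b/s/C, Mid/b/s/B, Mid/e/r/C, Mid/e/r/B, Mid/e/s/C, Mid/e/s/B. Columns: g, h.
{Lo/b/r/C, Lo/b/r/B} → row (-1,5) (1,1)
{Lo/b/s/C, Lo/b/s/B} → row (-1,5) (-1,5)
{Lo/e/r/C} → row (5,5) (1,1)
{Lo/e/r/B} → row (5,-2) (1,1)
{Lo/e/s/C} → row (5,5) (-1,5)
{Lo/e/s/B} → row (5,-2) (-1,5)
{Hi/b/r/C, Hi/b/r/B, Hi/b/s/C, Hi/b/s/B, Hi/e/r/C, Hi/e/r/B, Hi/e/s/C, Hi/e/s/B} → row (-4,0) (-4,0)
{Mid/b/r/C, Mid/b/r/B, Mid/b/s/C, Mid/b/s/B, Mid/e/r/C, Mid/e/r/B, Mid/e/s/C, Mid/e/s/B} → row (-2,-3) (-2,-3)
That's 8 distinct rows out of 24 strategies.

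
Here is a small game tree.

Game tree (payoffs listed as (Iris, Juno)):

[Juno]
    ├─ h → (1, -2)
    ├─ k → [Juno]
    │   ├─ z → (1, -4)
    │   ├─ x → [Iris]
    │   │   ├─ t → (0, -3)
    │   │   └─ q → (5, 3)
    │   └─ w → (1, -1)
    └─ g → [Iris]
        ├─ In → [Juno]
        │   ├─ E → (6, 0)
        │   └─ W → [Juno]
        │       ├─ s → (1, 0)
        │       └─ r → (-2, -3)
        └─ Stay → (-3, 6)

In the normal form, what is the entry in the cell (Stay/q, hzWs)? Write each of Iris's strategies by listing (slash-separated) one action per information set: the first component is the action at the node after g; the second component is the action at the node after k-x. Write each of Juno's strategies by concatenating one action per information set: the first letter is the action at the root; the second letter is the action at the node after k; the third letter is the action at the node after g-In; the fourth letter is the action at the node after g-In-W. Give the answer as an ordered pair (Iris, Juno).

Trace the play path from the root:
  Juno plays h
→ terminal payoff (1, -2).
(Iris's choice at the node after g is never reached on this path, so it doesn't affect the outcome.)

(1, -2)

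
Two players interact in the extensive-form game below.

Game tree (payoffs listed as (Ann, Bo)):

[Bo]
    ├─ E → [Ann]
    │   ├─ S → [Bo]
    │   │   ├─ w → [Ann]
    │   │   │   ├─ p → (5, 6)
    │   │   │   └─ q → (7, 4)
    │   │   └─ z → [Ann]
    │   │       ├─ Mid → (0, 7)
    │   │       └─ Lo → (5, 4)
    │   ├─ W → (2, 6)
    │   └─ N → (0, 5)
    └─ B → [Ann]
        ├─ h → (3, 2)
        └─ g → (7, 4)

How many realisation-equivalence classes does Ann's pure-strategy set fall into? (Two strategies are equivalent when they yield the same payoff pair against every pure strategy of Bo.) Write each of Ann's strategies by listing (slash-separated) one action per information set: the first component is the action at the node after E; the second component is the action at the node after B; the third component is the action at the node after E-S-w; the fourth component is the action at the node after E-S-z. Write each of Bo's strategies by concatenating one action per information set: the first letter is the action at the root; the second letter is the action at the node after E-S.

12

Ann has 24 pure strategies: S/h/p/Mid, S/h/p/Lo, S/h/q/Mid, S/h/q/Lo, S/g/p/Mid, S/g/p/Lo, S/g/q/Mid, S/g/q/Lo, W/h/p/Mid, W/h/p/Lo, W/h/q/Mid, W/h/q/Lo, W/g/p/Mid, W/g/p/Lo, W/g/q/Mid, W/g/q/Lo, N/h/p/Mid, N/h/p/Lo, N/h/q/Mid, N/h/q/Lo, N/g/p/Mid, N/g/p/Lo, N/g/q/Mid, N/g/q/Lo. Columns: Ew, Ez, Bw, Bz.
{S/h/p/Mid} → row (5,6) (0,7) (3,2) (3,2)
{S/h/p/Lo} → row (5,6) (5,4) (3,2) (3,2)
{S/h/q/Mid} → row (7,4) (0,7) (3,2) (3,2)
{S/h/q/Lo} → row (7,4) (5,4) (3,2) (3,2)
{S/g/p/Mid} → row (5,6) (0,7) (7,4) (7,4)
{S/g/p/Lo} → row (5,6) (5,4) (7,4) (7,4)
{S/g/q/Mid} → row (7,4) (0,7) (7,4) (7,4)
{S/g/q/Lo} → row (7,4) (5,4) (7,4) (7,4)
{W/h/p/Mid, W/h/p/Lo, W/h/q/Mid, W/h/q/Lo} → row (2,6) (2,6) (3,2) (3,2)
{W/g/p/Mid, W/g/p/Lo, W/g/q/Mid, W/g/q/Lo} → row (2,6) (2,6) (7,4) (7,4)
{N/h/p/Mid, N/h/p/Lo, N/h/q/Mid, N/h/q/Lo} → row (0,5) (0,5) (3,2) (3,2)
{N/g/p/Mid, N/g/p/Lo, N/g/q/Mid, N/g/q/Lo} → row (0,5) (0,5) (7,4) (7,4)
That's 12 distinct rows out of 24 strategies.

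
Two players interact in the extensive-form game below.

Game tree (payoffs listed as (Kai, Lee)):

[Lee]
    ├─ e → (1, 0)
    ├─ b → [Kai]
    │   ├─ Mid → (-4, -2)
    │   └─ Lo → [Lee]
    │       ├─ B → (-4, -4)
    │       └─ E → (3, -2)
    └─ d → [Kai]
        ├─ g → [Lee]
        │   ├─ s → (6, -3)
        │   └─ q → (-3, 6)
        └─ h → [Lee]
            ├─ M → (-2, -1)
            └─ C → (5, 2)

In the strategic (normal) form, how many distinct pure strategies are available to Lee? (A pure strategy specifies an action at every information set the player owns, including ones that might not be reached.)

Lee owns the root with actions {e, b, d} — three choices.
Lee owns the node after b-Lo with actions {B, E} — two choices.
Lee owns the node after d-g with actions {s, q} — two choices.
Lee owns the node after d-h with actions {M, C} — two choices.
A pure strategy fixes one action at each information set independently, so the count is the product 3 × 2 × 2 × 2 = 24.

24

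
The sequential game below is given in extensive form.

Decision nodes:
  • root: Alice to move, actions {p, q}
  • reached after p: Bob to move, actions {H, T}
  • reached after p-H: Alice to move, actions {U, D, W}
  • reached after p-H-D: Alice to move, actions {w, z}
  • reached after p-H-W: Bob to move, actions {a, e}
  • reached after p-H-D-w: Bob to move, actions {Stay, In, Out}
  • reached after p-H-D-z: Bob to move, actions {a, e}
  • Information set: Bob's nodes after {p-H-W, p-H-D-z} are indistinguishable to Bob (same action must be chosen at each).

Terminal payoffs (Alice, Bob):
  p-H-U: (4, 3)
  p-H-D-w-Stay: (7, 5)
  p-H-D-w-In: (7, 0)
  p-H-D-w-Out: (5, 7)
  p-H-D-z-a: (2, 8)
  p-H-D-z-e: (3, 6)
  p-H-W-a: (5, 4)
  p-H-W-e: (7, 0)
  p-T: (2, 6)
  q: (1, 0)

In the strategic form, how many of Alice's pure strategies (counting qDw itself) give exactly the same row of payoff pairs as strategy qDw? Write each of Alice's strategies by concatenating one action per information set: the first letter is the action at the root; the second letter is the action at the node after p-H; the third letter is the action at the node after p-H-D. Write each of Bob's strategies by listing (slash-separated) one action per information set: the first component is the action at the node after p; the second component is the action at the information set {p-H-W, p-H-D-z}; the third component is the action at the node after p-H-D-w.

6

Row for qDw (columns H/a/Stay, H/a/In, H/a/Out, H/e/Stay, H/e/In, H/e/Out, T/a/Stay, T/a/In, T/a/Out, T/e/Stay, T/e/In, T/e/Out): (1,0) (1,0) (1,0) (1,0) (1,0) (1,0) (1,0) (1,0) (1,0) (1,0) (1,0) (1,0).
Under qDw, Alice's choice at the node after p-H and at the node after p-H-D can never be reached regardless of what Bob does, so varying those choices leaves every outcome unchanged.
Holding the reachable choices fixed and varying the unreachable ones freely already gives 3 × 2 = 6 equivalent strategies.
No other strategy reproduces this row, so those 6 are the full class: qUw, qUz, qDw, qDz, qWw, qWz.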